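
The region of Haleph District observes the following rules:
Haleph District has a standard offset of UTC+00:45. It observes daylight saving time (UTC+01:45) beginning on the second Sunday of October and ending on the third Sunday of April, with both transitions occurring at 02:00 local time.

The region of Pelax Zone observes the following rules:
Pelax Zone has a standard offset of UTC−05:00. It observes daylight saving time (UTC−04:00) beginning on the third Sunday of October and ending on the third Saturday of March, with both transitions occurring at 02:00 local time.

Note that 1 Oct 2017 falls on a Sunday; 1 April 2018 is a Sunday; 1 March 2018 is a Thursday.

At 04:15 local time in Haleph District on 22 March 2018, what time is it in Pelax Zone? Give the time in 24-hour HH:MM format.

1 October 2017 is a Sunday, so the first Sunday is October 1 and the second is October 8.
1 April 2018 is a Sunday, so the first Sunday is April 1 and the third is April 15.
22 March 2018 falls between 8 October 2017 and 15 April 2018, so daylight saving is in effect and Haleph District is at UTC+01:45.
04:15 Haleph District − 1h45m = 02:30 UTC.
1 October 2017 is a Sunday, so the first Sunday is October 1 and the third is October 15.
1 March 2018 is a Thursday, so the first Saturday is March 3 and the third is March 17.
At the standard offset (UTC−05:00), 02:30 UTC − 5h = 21:30 Pelax Zone standard time (rolling into the previous day, 21 March 2018).
The standard-time date in Pelax Zone, 21 March 2018, is outside the daylight-saving period (15 October 2017 – 17 March 2018), so Pelax Zone is on standard time, UTC−05:00.
02:30 UTC − 5h = 21:30 Pelax Zone (rolling into the previous day, 21 March 2018).

21:30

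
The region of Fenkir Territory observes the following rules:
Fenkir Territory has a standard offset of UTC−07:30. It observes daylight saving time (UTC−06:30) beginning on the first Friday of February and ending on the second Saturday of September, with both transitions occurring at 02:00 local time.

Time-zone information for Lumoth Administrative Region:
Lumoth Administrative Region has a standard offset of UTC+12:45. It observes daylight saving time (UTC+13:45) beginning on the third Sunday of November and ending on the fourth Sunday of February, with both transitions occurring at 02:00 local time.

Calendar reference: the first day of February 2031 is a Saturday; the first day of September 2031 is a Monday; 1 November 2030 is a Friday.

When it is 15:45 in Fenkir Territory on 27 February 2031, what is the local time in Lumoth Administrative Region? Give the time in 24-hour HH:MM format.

1 February 2031 is a Saturday, so the first Friday is February 7.
1 September 2031 is a Monday, so the first Saturday is September 6 and the second is September 13.
27 February 2031 lies within the daylight-saving period (7 February – 13 September), so Fenkir Territory is on daylight time, UTC−06:30.
15:45 Fenkir Territory + 6h30m = 22:15 UTC.
1 November 2030 is a Friday, so the first Sunday is November 3 and the third is November 17.
1 February 2031 is a Saturday, so the first Sunday is February 2 and the fourth is February 23.
At the standard offset (UTC+12:45), 22:15 UTC + 12h45m = 11:00 Lumoth Administrative Region standard time (rolling into the next day, 28 February 2031).
The standard-time date in Lumoth Administrative Region, 28 February 2031, is outside the daylight-saving period (17 November 2030 – 23 February 2031), so Lumoth Administrative Region is on standard time, UTC+12:45.
22:15 UTC + 12h45m = 11:00 Lumoth Administrative Region (rolling into the next day, 28 February 2031).

11:00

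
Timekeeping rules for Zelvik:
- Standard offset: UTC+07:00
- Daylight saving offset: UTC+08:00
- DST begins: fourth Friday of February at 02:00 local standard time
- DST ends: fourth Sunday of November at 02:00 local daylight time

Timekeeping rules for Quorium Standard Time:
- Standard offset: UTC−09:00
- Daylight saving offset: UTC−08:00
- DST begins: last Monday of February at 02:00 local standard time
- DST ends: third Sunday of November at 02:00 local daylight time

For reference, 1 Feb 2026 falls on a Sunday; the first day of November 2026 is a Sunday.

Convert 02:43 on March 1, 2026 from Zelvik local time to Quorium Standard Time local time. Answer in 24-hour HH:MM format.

10:43

1 February 2026 is a Sunday, so the first Friday is February 6 and the fourth is February 27.
1 November 2026 is a Sunday, so the first Sunday is November 1 and the fourth is November 22.
March 1, 2026 lies within the daylight-saving period (27 February – 22 November), so Zelvik is on daylight time, UTC+08:00.
02:43 Zelvik − 8h = 18:43 UTC (rolling into the previous day, 28 February 2026).
1 February 2026 is a Sunday, so Mondays fall on 2, 9, 16, 23; the last is February 23.
1 November 2026 is a Sunday, so the first Sunday is November 1 and the third is November 15.
At the standard offset (UTC−09:00), 18:43 UTC − 9h = 09:43 Quorium Standard Time standard time.
The standard-time date in Quorium Standard Time, February 28, 2026, falls between 23 February and 15 November, so daylight saving is in effect and Quorium Standard Time is at UTC−08:00.
18:43 UTC − 8h = 10:43 Quorium Standard Time.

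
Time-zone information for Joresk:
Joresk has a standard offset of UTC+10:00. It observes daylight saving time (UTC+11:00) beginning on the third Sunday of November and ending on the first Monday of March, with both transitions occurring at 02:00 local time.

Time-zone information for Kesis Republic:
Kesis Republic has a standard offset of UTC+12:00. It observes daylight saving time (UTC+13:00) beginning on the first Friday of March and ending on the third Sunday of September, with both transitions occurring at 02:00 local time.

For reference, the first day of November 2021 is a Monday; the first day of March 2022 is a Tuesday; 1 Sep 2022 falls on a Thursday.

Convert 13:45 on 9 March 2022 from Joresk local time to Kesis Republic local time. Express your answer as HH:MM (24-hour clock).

16:45

1 November 2021 is a Monday, so the first Sunday is November 7 and the third is November 21.
1 March 2022 is a Tuesday, so the first Monday is March 7.
9 March 2022 is outside the daylight-saving period (21 November 2021 – 7 March 2022), so Joresk is on standard time, UTC+10:00.
13:45 Joresk − 10h = 03:45 UTC.
1 March 2022 is a Tuesday, so the first Friday is March 4.
1 September 2022 is a Thursday, so the first Sunday is September 4 and the third is September 18.
At the standard offset (UTC+12:00), 03:45 UTC + 12h = 15:45 Kesis Republic standard time.
The standard-time date in Kesis Republic, 9 March 2022, falls between 4 March and 18 September, so daylight saving is in effect and Kesis Republic is at UTC+13:00.
03:45 UTC + 13h = 16:45 Kesis Republic.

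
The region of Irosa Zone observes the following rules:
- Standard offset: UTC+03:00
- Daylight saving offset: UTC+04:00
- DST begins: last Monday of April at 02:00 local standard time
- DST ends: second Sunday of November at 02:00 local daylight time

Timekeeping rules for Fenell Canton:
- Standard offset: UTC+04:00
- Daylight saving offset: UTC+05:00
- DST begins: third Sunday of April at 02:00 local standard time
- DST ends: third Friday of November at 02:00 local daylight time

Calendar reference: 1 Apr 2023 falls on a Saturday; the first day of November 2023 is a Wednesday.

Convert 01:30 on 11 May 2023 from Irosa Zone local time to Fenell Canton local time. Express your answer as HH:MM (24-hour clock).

02:30

1 April 2023 is a Saturday, so Mondays fall on 3, 10, 17, 24; the last is April 24.
1 November 2023 is a Wednesday, so the first Sunday is November 5 and the second is November 12.
11 May 2023 lies within the daylight-saving period (24 April – 12 November), so Irosa Zone is on daylight time, UTC+04:00.
01:30 Irosa Zone − 4h = 21:30 UTC (rolling into the previous day, 10 May 2023).
1 April 2023 is a Saturday, so the first Sunday is April 2 and the third is April 16.
1 November 2023 is a Wednesday, so the first Friday is November 3 and the third is November 17.
At the standard offset (UTC+04:00), 21:30 UTC + 4h = 01:30 Fenell Canton standard time (rolling into the next day, 11 May 2023).
Daylight saving runs 16 April – 17 November; the standard-time date in Fenell Canton, 11 May 2023, is inside that window, so Fenell Canton is at UTC+05:00.
21:30 UTC + 5h = 02:30 Fenell Canton (rolling into the next day, 11 May 2023).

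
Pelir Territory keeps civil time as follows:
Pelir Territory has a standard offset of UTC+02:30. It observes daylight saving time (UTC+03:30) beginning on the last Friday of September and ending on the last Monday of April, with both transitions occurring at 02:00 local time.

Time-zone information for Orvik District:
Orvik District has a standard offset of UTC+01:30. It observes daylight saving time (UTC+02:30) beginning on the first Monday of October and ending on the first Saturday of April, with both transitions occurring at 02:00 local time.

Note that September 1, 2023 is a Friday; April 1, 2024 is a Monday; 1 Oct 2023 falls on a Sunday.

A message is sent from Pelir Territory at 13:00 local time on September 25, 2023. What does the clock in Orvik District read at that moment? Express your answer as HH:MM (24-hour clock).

12:00

1 September 2023 is a Friday, so Fridays fall on 1, 8, 15, 22, 29; the last is September 29.
1 April 2024 is a Monday, so Mondays fall on 1, 8, 15, 22, 29; the last is April 29.
September 25, 2023 is outside the daylight-saving period (29 September 2023 – 29 April 2024), so Pelir Territory is on standard time, UTC+02:30.
13:00 Pelir Territory − 2h30m = 10:30 UTC.
1 October 2023 is a Sunday, so the first Monday is October 2.
1 April 2024 is a Monday, so the first Saturday is April 6.
At the standard offset (UTC+01:30), 10:30 UTC + 1h30m = 12:00 Orvik District standard time.
Daylight saving runs 2 October 2023 – 6 April 2024; the standard-time date in Orvik District, September 25, 2023, is outside that window, so Orvik District is on standard time at UTC+01:30.
10:30 UTC + 1h30m = 12:00 Orvik District.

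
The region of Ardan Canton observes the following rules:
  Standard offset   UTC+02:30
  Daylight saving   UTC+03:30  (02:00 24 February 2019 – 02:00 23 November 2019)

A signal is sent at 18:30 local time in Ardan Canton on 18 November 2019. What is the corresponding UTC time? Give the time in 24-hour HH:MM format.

Daylight saving runs 24 February – 23 November; 18 November 2019 is inside that window, so Ardan Canton is at UTC+03:30.
18:30 local − 3h30m = 15:00 UTC.

15:00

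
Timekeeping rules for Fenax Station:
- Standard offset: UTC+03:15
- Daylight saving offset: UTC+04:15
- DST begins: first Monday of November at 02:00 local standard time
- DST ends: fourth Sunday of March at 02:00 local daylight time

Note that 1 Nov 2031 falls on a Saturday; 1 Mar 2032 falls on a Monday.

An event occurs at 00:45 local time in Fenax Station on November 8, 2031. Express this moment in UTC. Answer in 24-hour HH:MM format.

1 November 2031 is a Saturday, so the first Monday is November 3.
1 March 2032 is a Monday, so the first Sunday is March 7 and the fourth is March 28.
Daylight saving runs 3 November 2031 – 28 March 2032; November 8, 2031 is inside that window, so Fenax Station is at UTC+04:15.
00:45 local − 4h15m = 20:30 UTC (rolling into the previous day, 7 November 2031).

20:30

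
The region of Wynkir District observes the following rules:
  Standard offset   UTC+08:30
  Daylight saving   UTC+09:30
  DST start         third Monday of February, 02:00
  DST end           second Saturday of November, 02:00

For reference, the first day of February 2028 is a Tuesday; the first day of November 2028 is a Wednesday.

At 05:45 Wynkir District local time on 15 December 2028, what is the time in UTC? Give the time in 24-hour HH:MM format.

21:15

1 February 2028 is a Tuesday, so the first Monday is February 7 and the third is February 21.
1 November 2028 is a Wednesday, so the first Saturday is November 4 and the second is November 11.
Daylight saving runs 21 February – 11 November; 15 December 2028 is outside that window, so Wynkir District is on standard time at UTC+08:30.
05:45 local − 8h30m = 21:15 UTC (rolling into the previous day, 14 December 2028).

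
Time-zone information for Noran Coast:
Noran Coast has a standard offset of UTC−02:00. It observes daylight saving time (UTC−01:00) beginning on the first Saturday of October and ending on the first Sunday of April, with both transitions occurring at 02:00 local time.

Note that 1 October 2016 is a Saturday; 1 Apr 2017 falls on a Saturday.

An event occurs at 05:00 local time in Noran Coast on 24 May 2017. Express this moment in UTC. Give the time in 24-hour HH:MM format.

07:00

1 October 2016 is a Saturday, so the first Saturday is October 1.
1 April 2017 is a Saturday, so the first Sunday is April 2.
24 May 2017 is outside the daylight-saving period (1 October 2016 – 2 April 2017), so Noran Coast is on standard time, UTC−02:00.
05:00 local + 2h = 07:00 UTC.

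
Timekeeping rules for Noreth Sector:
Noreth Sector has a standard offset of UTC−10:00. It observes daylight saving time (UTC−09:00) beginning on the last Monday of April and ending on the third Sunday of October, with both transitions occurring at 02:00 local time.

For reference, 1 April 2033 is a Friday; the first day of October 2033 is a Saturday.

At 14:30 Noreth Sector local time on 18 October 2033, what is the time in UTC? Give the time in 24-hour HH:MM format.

00:30

1 April 2033 is a Friday, so Mondays fall on 4, 11, 18, 25; the last is April 25.
1 October 2033 is a Saturday, so the first Sunday is October 2 and the third is October 16.
18 October 2033 does not fall between 25 April and 16 October, so daylight saving is not in effect and Noreth Sector is at UTC−10:00.
14:30 local + 10h = 00:30 UTC (rolling into the next day, 19 October 2033).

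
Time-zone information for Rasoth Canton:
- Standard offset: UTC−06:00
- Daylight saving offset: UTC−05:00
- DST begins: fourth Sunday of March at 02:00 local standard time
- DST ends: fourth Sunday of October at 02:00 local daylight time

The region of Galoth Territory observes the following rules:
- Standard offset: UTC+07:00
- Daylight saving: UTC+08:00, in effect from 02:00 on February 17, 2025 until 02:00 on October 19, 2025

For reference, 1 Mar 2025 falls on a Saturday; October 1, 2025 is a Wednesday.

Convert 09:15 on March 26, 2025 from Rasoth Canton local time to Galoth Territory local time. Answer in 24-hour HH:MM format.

22:15

1 March 2025 is a Saturday, so the first Sunday is March 2 and the fourth is March 23.
1 October 2025 is a Wednesday, so the first Sunday is October 5 and the fourth is October 26.
March 26, 2025 lies within the daylight-saving period (23 March – 26 October), so Rasoth Canton is on daylight time, UTC−05:00.
09:15 Rasoth Canton + 5h = 14:15 UTC.
At the standard offset (UTC+07:00), 14:15 UTC + 7h = 21:15 Galoth Territory standard time.
Daylight saving runs 17 February – 19 October; the standard-time date in Galoth Territory, March 26, 2025, is inside that window, so Galoth Territory is at UTC+08:00.
14:15 UTC + 8h = 22:15 Galoth Territory.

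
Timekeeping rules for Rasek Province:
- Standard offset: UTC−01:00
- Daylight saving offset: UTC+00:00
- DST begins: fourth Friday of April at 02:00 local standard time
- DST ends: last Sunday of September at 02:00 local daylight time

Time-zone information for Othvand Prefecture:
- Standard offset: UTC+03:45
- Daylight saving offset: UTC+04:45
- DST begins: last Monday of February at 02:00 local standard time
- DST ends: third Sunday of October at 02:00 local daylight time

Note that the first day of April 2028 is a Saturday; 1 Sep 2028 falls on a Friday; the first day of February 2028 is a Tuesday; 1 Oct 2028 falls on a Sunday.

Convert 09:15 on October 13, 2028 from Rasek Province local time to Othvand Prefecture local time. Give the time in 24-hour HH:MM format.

15:00

1 April 2028 is a Saturday, so the first Friday is April 7 and the fourth is April 28.
1 September 2028 is a Friday, so Sundays fall on 3, 10, 17, 24; the last is September 24.
Daylight saving runs 28 April – 24 September; October 13, 2028 is outside that window, so Rasek Province is on standard time at UTC−01:00.
09:15 Rasek Province + 1h = 10:15 UTC.
1 February 2028 is a Tuesday, so Mondays fall on 7, 14, 21, 28; the last is February 28.
1 October 2028 is a Sunday, so the first Sunday is October 1 and the third is October 15.
At the standard offset (UTC+03:45), 10:15 UTC + 3h45m = 14:00 Othvand Prefecture standard time.
The standard-time date in Othvand Prefecture, October 13, 2028, falls between 28 February and 15 October, so daylight saving is in effect and Othvand Prefecture is at UTC+04:45.
10:15 UTC + 4h45m = 15:00 Othvand Prefecture.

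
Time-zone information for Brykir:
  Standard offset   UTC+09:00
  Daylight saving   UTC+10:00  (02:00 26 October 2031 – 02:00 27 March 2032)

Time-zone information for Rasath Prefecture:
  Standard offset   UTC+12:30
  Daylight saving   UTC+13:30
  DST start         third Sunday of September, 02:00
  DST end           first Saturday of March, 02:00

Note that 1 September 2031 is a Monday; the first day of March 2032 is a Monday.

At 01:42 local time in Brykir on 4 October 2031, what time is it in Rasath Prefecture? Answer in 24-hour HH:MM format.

Daylight saving runs 26 October 2031 – 27 March 2032; 4 October 2031 is outside that window, so Brykir is on standard time at UTC+09:00.
01:42 Brykir − 9h = 16:42 UTC (rolling into the previous day, 3 October 2031).
1 September 2031 is a Monday, so the first Sunday is September 7 and the third is September 21.
1 March 2032 is a Monday, so the first Saturday is March 6.
At the standard offset (UTC+12:30), 16:42 UTC + 12h30m = 05:12 Rasath Prefecture standard time (rolling into the next day, 4 October 2031).
The standard-time date in Rasath Prefecture, 4 October 2031, lies within the daylight-saving period (21 September 2031 – 6 March 2032), so Rasath Prefecture is on daylight time, UTC+13:30.
16:42 UTC + 13h30m = 06:12 Rasath Prefecture (rolling into the next day, 4 October 2031).

06:12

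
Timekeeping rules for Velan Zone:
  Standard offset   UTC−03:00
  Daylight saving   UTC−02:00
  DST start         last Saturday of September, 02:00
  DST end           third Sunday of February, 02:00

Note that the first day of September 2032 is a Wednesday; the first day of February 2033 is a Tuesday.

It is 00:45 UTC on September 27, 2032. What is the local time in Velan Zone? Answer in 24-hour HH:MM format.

22:45

1 September 2032 is a Wednesday, so Saturdays fall on 4, 11, 18, 25; the last is September 25.
1 February 2033 is a Tuesday, so the first Sunday is February 6 and the third is February 20.
At the standard offset (UTC−03:00), 00:45 UTC − 3h = 21:45 Velan Zone standard time (rolling into the previous day, 26 September 2032).
Daylight saving runs 25 September 2032 – 20 February 2033; the standard-time date in Velan Zone, September 26, 2032, is inside that window, so Velan Zone is at UTC−02:00.
00:45 UTC − 2h = 22:45 local (rolling into the previous day, 26 September 2032).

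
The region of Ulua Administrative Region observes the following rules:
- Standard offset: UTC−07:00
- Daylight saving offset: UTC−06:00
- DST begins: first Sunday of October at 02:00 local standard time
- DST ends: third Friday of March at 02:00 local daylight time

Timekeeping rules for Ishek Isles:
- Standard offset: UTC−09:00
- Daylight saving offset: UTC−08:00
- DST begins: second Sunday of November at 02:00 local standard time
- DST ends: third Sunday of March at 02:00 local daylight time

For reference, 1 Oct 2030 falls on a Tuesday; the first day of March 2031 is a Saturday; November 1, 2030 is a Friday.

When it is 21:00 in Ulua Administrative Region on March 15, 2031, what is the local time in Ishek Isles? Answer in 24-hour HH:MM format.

1 October 2030 is a Tuesday, so the first Sunday is October 6.
1 March 2031 is a Saturday, so the first Friday is March 7 and the third is March 21.
March 15, 2031 lies within the daylight-saving period (6 October 2030 – 21 March 2031), so Ulua Administrative Region is on daylight time, UTC−06:00.
21:00 Ulua Administrative Region + 6h = 03:00 UTC (rolling into the next day, 16 March 2031).
1 November 2030 is a Friday, so the first Sunday is November 3 and the second is November 10.
1 March 2031 is a Saturday, so the first Sunday is March 2 and the third is March 16.
At the standard offset (UTC−09:00), 03:00 UTC − 9h = 18:00 Ishek Isles standard time (rolling into the previous day, 15 March 2031).
The standard-time date in Ishek Isles, March 15, 2031, falls between 10 November 2030 and 16 March 2031, so daylight saving is in effect and Ishek Isles is at UTC−08:00.
03:00 UTC − 8h = 19:00 Ishek Isles (rolling into the previous day, 15 March 2031).

19:00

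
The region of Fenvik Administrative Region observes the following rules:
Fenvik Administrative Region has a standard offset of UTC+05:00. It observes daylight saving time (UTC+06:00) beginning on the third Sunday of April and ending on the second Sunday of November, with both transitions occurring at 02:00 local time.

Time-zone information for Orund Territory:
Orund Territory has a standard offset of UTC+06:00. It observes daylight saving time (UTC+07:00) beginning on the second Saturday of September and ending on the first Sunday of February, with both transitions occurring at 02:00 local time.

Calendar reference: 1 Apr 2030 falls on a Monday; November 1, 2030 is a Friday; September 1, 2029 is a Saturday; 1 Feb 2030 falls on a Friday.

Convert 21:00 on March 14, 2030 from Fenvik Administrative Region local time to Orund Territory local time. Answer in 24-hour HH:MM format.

22:00

1 April 2030 is a Monday, so the first Sunday is April 7 and the third is April 21.
1 November 2030 is a Friday, so the first Sunday is November 3 and the second is November 10.
March 14, 2030 is outside the daylight-saving period (21 April – 10 November), so Fenvik Administrative Region is on standard time, UTC+05:00.
21:00 Fenvik Administrative Region − 5h = 16:00 UTC.
1 September 2029 is a Saturday, so the first Saturday is September 1 and the second is September 8.
1 February 2030 is a Friday, so the first Sunday is February 3.
At the standard offset (UTC+06:00), 16:00 UTC + 6h = 22:00 Orund Territory standard time.
The standard-time date in Orund Territory, March 14, 2030, is outside the daylight-saving period (8 September 2029 – 3 February 2030), so Orund Territory is on standard time, UTC+06:00.
16:00 UTC + 6h = 22:00 Orund Territory.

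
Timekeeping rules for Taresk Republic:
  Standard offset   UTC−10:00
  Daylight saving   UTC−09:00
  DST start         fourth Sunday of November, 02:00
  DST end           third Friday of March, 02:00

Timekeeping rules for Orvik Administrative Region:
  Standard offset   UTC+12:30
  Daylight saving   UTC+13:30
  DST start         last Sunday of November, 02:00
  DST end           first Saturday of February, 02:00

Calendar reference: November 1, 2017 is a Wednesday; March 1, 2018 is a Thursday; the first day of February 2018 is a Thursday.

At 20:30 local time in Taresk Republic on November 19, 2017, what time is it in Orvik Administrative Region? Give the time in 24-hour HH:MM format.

19:00

1 November 2017 is a Wednesday, so the first Sunday is November 5 and the fourth is November 26.
1 March 2018 is a Thursday, so the first Friday is March 2 and the third is March 16.
November 19, 2017 does not fall between 26 November 2017 and 16 March 2018, so daylight saving is not in effect and Taresk Republic is at UTC−10:00.
20:30 Taresk Republic + 10h = 06:30 UTC (rolling into the next day, 20 November 2017).
1 November 2017 is a Wednesday, so Sundays fall on 5, 12, 19, 26; the last is November 26.
1 February 2018 is a Thursday, so the first Saturday is February 3.
At the standard offset (UTC+12:30), 06:30 UTC + 12h30m = 19:00 Orvik Administrative Region standard time.
The standard-time date in Orvik Administrative Region, November 20, 2017, does not fall between 26 November 2017 and 3 February 2018, so daylight saving is not in effect and Orvik Administrative Region is at UTC+12:30.
06:30 UTC + 12h30m = 19:00 Orvik Administrative Region.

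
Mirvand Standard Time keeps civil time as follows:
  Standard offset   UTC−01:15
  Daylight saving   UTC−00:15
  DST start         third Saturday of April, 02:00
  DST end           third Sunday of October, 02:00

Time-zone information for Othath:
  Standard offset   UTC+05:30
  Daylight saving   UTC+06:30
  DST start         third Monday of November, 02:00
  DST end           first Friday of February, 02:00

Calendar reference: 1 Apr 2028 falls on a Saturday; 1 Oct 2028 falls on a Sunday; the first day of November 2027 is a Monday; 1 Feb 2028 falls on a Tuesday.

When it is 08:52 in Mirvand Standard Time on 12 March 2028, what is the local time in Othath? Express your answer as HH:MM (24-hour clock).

1 April 2028 is a Saturday, so the first Saturday is April 1 and the third is April 15.
1 October 2028 is a Sunday, so the first Sunday is October 1 and the third is October 15.
12 March 2028 is outside the daylight-saving period (15 April – 15 October), so Mirvand Standard Time is on standard time, UTC−01:15.
08:52 Mirvand Standard Time + 1h15m = 10:07 UTC.
1 November 2027 is a Monday, so the first Monday is November 1 and the third is November 15.
1 February 2028 is a Tuesday, so the first Friday is February 4.
At the standard offset (UTC+05:30), 10:07 UTC + 5h30m = 15:37 Othath standard time.
The standard-time date in Othath, 12 March 2028, is outside the daylight-saving period (15 November 2027 – 4 February 2028), so Othath is on standard time, UTC+05:30.
10:07 UTC + 5h30m = 15:37 Othath.

15:37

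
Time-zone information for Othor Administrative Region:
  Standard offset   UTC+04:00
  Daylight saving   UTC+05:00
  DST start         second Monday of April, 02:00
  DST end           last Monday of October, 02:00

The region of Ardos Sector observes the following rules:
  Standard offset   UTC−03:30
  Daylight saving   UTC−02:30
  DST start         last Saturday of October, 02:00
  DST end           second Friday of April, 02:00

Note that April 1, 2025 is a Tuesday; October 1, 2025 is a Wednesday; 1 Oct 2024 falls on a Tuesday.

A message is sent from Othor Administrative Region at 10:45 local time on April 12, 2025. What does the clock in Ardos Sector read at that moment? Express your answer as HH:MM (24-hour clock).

03:15

1 April 2025 is a Tuesday, so the first Monday is April 7 and the second is April 14.
1 October 2025 is a Wednesday, so Mondays fall on 6, 13, 20, 27; the last is October 27.
April 12, 2025 is outside the daylight-saving period (14 April – 27 October), so Othor Administrative Region is on standard time, UTC+04:00.
10:45 Othor Administrative Region − 4h = 06:45 UTC.
1 October 2024 is a Tuesday, so Saturdays fall on 5, 12, 19, 26; the last is October 26.
1 April 2025 is a Tuesday, so the first Friday is April 4 and the second is April 11.
At the standard offset (UTC−03:30), 06:45 UTC − 3h30m = 03:15 Ardos Sector standard time.
The standard-time date in Ardos Sector, April 12, 2025, does not fall between 26 October 2024 and 11 April 2025, so daylight saving is not in effect and Ardos Sector is at UTC−03:30.
06:45 UTC − 3h30m = 03:15 Ardos Sector.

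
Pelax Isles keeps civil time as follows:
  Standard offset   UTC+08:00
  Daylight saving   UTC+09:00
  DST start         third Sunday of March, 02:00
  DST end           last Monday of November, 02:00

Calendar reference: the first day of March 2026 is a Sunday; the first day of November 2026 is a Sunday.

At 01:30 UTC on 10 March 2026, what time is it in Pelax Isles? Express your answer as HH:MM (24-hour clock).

1 March 2026 is a Sunday, so the first Sunday is March 1 and the third is March 15.
1 November 2026 is a Sunday, so Mondays fall on 2, 9, 16, 23, 30; the last is November 30.
At the standard offset (UTC+08:00), 01:30 UTC + 8h = 09:30 Pelax Isles standard time.
The standard-time date in Pelax Isles, 10 March 2026, is outside the daylight-saving period (15 March – 30 November), so Pelax Isles is on standard time, UTC+08:00.
01:30 UTC + 8h = 09:30 local.

09:30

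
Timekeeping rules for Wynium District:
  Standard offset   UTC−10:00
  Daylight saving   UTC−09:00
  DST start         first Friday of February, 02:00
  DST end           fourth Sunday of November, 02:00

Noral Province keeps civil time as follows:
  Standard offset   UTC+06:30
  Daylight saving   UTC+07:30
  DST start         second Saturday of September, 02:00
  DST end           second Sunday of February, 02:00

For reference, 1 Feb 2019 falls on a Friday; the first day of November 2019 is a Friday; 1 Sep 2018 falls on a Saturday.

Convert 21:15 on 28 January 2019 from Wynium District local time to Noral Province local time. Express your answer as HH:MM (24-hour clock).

1 February 2019 is a Friday, so the first Friday is February 1.
1 November 2019 is a Friday, so the first Sunday is November 3 and the fourth is November 24.
Daylight saving runs 1 February – 24 November; 28 January 2019 is outside that window, so Wynium District is on standard time at UTC−10:00.
21:15 Wynium District + 10h = 07:15 UTC (rolling into the next day, 29 January 2019).
1 September 2018 is a Saturday, so the first Saturday is September 1 and the second is September 8.
1 February 2019 is a Friday, so the first Sunday is February 3 and the second is February 10.
At the standard offset (UTC+06:30), 07:15 UTC + 6h30m = 13:45 Noral Province standard time.
The standard-time date in Noral Province, 29 January 2019, lies within the daylight-saving period (8 September 2018 – 10 February 2019), so Noral Province is on daylight time, UTC+07:30.
07:15 UTC + 7h30m = 14:45 Noral Province.

14:45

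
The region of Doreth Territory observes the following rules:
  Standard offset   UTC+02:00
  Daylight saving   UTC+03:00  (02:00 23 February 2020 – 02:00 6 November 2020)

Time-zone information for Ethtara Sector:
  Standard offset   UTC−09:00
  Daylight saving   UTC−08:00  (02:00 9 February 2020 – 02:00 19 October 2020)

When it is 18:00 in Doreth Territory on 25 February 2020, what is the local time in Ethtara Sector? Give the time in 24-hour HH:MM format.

07:00

25 February 2020 lies within the daylight-saving period (23 February – 6 November), so Doreth Territory is on daylight time, UTC+03:00.
18:00 Doreth Territory − 3h = 15:00 UTC.
At the standard offset (UTC−09:00), 15:00 UTC − 9h = 06:00 Ethtara Sector standard time.
Daylight saving runs 9 February – 19 October; the standard-time date in Ethtara Sector, 25 February 2020, is inside that window, so Ethtara Sector is at UTC−08:00.
15:00 UTC − 8h = 07:00 Ethtara Sector.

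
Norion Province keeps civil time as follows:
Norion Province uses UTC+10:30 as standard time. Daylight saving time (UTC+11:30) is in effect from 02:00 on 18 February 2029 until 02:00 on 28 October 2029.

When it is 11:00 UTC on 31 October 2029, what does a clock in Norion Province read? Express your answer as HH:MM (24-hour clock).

At the standard offset (UTC+10:30), 11:00 UTC + 10h30m = 21:30 Norion Province standard time.
The standard-time date in Norion Province, 31 October 2029, is outside the daylight-saving period (18 February – 28 October), so Norion Province is on standard time, UTC+10:30.
11:00 UTC + 10h30m = 21:30 local.

21:30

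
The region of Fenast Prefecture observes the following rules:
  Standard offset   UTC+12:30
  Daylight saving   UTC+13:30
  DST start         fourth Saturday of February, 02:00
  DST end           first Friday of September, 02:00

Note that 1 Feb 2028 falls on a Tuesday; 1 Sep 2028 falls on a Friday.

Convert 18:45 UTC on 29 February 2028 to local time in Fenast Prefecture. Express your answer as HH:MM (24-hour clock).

1 February 2028 is a Tuesday, so the first Saturday is February 5 and the fourth is February 26.
1 September 2028 is a Friday, so the first Friday is September 1.
At the standard offset (UTC+12:30), 18:45 UTC + 12h30m = 07:15 Fenast Prefecture standard time (rolling into the next day, 1 March 2028).
Daylight saving runs 26 February – 1 September; the standard-time date in Fenast Prefecture, 1 March 2028, is inside that window, so Fenast Prefecture is at UTC+13:30.
18:45 UTC + 13h30m = 08:15 local (rolling into the next day, 1 March 2028).

08:15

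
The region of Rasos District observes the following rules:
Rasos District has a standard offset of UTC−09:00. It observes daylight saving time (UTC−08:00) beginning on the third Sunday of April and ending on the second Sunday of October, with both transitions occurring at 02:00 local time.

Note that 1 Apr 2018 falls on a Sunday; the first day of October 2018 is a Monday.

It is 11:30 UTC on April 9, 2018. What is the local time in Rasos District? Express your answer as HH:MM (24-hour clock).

1 April 2018 is a Sunday, so the first Sunday is April 1 and the third is April 15.
1 October 2018 is a Monday, so the first Sunday is October 7 and the second is October 14.
At the standard offset (UTC−09:00), 11:30 UTC − 9h = 02:30 Rasos District standard time.
Daylight saving runs 15 April – 14 October; the standard-time date in Rasos District, April 9, 2018, is outside that window, so Rasos District is on standard time at UTC−09:00.
11:30 UTC − 9h = 02:30 local.

02:30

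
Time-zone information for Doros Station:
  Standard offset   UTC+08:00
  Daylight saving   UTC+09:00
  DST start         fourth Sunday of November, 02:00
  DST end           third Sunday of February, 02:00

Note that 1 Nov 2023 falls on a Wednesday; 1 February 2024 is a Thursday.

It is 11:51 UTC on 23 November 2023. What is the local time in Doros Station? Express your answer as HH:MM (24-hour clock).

1 November 2023 is a Wednesday, so the first Sunday is November 5 and the fourth is November 26.
1 February 2024 is a Thursday, so the first Sunday is February 4 and the third is February 18.
At the standard offset (UTC+08:00), 11:51 UTC + 8h = 19:51 Doros Station standard time.
The standard-time date in Doros Station, 23 November 2023, does not fall between 26 November 2023 and 18 February 2024, so daylight saving is not in effect and Doros Station is at UTC+08:00.
11:51 UTC + 8h = 19:51 local.

19:51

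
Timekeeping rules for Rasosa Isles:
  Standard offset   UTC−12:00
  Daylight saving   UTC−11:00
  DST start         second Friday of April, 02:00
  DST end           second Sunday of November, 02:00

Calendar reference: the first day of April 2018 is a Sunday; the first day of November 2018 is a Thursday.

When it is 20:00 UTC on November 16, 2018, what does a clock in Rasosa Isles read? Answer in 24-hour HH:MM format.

1 April 2018 is a Sunday, so the first Friday is April 6 and the second is April 13.
1 November 2018 is a Thursday, so the first Sunday is November 4 and the second is November 11.
At the standard offset (UTC−12:00), 20:00 UTC − 12h = 08:00 Rasosa Isles standard time.
Daylight saving runs 13 April – 11 November; the standard-time date in Rasosa Isles, November 16, 2018, is outside that window, so Rasosa Isles is on standard time at UTC−12:00.
20:00 UTC − 12h = 08:00 local.

08:00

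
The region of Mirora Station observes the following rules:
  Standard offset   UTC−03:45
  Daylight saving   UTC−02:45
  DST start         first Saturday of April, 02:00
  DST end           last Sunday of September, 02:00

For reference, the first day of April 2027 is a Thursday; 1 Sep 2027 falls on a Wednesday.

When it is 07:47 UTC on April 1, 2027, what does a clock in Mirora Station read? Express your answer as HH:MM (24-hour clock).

1 April 2027 is a Thursday, so the first Saturday is April 3.
1 September 2027 is a Wednesday, so Sundays fall on 5, 12, 19, 26; the last is September 26.
At the standard offset (UTC−03:45), 07:47 UTC − 3h45m = 04:02 Mirora Station standard time.
The standard-time date in Mirora Station, April 1, 2027, does not fall between 3 April and 26 September, so daylight saving is not in effect and Mirora Station is at UTC−03:45.
07:47 UTC − 3h45m = 04:02 local.

04:02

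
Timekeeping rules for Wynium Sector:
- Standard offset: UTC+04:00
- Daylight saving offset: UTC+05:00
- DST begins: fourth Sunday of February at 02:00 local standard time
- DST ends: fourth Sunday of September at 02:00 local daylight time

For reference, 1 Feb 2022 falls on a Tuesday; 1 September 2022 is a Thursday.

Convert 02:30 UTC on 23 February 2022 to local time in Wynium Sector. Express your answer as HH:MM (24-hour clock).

06:30

1 February 2022 is a Tuesday, so the first Sunday is February 6 and the fourth is February 27.
1 September 2022 is a Thursday, so the first Sunday is September 4 and the fourth is September 25.
At the standard offset (UTC+04:00), 02:30 UTC + 4h = 06:30 Wynium Sector standard time.
The standard-time date in Wynium Sector, 23 February 2022, does not fall between 27 February and 25 September, so daylight saving is not in effect and Wynium Sector is at UTC+04:00.
02:30 UTC + 4h = 06:30 local.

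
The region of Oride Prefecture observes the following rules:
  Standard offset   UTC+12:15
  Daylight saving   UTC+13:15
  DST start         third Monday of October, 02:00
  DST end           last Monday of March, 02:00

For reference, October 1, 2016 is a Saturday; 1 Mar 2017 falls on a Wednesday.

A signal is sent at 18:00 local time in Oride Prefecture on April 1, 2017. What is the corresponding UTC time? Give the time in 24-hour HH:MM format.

1 October 2016 is a Saturday, so the first Monday is October 3 and the third is October 17.
1 March 2017 is a Wednesday, so Mondays fall on 6, 13, 20, 27; the last is March 27.
April 1, 2017 does not fall between 17 October 2016 and 27 March 2017, so daylight saving is not in effect and Oride Prefecture is at UTC+12:15.
18:00 local − 12h15m = 05:45 UTC.

05:45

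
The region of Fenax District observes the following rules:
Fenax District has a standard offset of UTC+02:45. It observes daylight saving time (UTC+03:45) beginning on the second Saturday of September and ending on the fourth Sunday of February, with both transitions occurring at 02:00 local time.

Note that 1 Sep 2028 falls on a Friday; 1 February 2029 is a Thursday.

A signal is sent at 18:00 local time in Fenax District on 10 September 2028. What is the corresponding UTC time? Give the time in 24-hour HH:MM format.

14:15

1 September 2028 is a Friday, so the first Saturday is September 2 and the second is September 9.
1 February 2029 is a Thursday, so the first Sunday is February 4 and the fourth is February 25.
10 September 2028 falls between 9 September 2028 and 25 February 2029, so daylight saving is in effect and Fenax District is at UTC+03:45.
18:00 local − 3h45m = 14:15 UTC.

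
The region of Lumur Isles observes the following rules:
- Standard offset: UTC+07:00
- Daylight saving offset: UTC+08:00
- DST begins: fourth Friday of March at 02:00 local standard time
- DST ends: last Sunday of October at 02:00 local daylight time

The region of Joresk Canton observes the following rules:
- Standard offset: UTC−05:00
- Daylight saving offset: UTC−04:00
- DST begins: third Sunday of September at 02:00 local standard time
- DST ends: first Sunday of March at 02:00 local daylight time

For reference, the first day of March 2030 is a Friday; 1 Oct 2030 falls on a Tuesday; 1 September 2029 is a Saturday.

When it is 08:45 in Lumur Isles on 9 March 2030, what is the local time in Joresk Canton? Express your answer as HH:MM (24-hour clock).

20:45

1 March 2030 is a Friday, so the first Friday is March 1 and the fourth is March 22.
1 October 2030 is a Tuesday, so Sundays fall on 6, 13, 20, 27; the last is October 27.
Daylight saving runs 22 March – 27 October; 9 March 2030 is outside that window, so Lumur Isles is on standard time at UTC+07:00.
08:45 Lumur Isles − 7h = 01:45 UTC.
1 September 2029 is a Saturday, so the first Sunday is September 2 and the third is September 16.
1 March 2030 is a Friday, so the first Sunday is March 3.
At the standard offset (UTC−05:00), 01:45 UTC − 5h = 20:45 Joresk Canton standard time (rolling into the previous day, 8 March 2030).
Daylight saving runs 16 September 2029 – 3 March 2030; the standard-time date in Joresk Canton, 8 March 2030, is outside that window, so Joresk Canton is on standard time at UTC−05:00.
01:45 UTC − 5h = 20:45 Joresk Canton (rolling into the previous day, 8 March 2030).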